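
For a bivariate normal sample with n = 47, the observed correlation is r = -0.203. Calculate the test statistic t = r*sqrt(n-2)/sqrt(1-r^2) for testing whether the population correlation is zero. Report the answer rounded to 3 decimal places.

1 − r² = 1 − 0.041209 = 0.958791;  √(1−r²) = 0.979179
√(n−2) = √45 = 6.708204
t = r·√(n−2)/√(1−r²) = -0.203 · 6.708204 / 0.979179 = -1.391

-1.391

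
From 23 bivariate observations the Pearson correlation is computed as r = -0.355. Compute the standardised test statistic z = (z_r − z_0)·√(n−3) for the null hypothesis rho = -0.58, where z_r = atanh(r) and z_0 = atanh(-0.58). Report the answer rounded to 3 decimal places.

Fisher z: atanh(-0.355) = -0.371153, atanh(-0.58) = -0.662463
z = (z_r − z_0)·√(n−3) = (-0.371153 − (-0.662463))·√20 = 0.291310 · 4.472136 = 1.303

1.303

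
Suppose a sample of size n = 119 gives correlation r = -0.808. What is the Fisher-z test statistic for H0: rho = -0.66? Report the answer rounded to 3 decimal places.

-3.537

z_r = atanh(-0.808) = -1.121241,  z_0 = atanh(-0.66) = -0.792814
SE = 1/√(n−3) = 1/√116 = 0.092848
z = (z_r − z_0)/SE = (-1.121241 − (-0.792814)) / 0.092848 = -0.328427 / 0.092848 = -3.537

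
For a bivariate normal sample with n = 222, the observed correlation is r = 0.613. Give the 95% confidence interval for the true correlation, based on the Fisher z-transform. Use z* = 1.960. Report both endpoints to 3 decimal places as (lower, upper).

(0.524, 0.689)

Fisher z: z_r = atanh(r) = ½·ln((1+0.613)/(1−0.613)) = 0.713713
SE(z) = 1/√(n−3) = 1/√219 = 0.067574
95% ⇒ z* = 1.960; margin = 1.960·0.067574 = 0.132445
CI on z-scale: (0.581268, 0.846158)
Back-transform: tanh(0.581268) = 0.523586, tanh(0.846158) = 0.689057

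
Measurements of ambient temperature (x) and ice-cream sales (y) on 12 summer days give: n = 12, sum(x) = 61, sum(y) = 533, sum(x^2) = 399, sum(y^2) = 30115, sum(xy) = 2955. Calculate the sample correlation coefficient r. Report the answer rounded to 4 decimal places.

Numerator: nΣxy − (Σx)(Σy) = 12·2955 − (61)(533) = 2947
Denominator: √[(nΣx²−(Σx)²)(nΣy²−(Σy)²)]
  nΣx²−(Σx)² = 12·399 − 3721 = 1067;  nΣy²−(Σy)² = 12·30115 − 284089 = 77291
  √(1067·77291) = √82469497 = 9081.2718
r = 2947 / 9081.2718 = 0.3245

0.3245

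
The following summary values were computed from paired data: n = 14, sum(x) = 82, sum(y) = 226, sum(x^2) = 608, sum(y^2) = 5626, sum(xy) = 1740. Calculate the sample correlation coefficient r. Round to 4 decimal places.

0.8283

S_xy = nΣxy − ΣxΣy = 14·1740 − 82·226 = 24360 − 18532 = 5828
S_xx = nΣx² − (Σx)² = 14·608 − 82² = 8512 − 6724 = 1788
S_yy = nΣy² − (Σy)² = 14·5626 − 226² = 78764 − 51076 = 27688
r = S_xy / √(S_xx·S_yy) = 5828 / √(1788·27688) = 5828 / √49506144 = 5828 / 7036.0603 = 0.8283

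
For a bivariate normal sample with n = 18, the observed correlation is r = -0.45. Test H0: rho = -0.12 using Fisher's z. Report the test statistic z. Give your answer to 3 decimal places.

z_r = atanh(-0.45) = -0.484700,  z_0 = atanh(-0.12) = -0.120581
SE = 1/√(n−3) = 1/√15 = 0.258199
z = (z_r − z_0)/SE = (-0.484700 − (-0.120581)) / 0.258199 = -0.364119 / 0.258199 = -1.410

-1.410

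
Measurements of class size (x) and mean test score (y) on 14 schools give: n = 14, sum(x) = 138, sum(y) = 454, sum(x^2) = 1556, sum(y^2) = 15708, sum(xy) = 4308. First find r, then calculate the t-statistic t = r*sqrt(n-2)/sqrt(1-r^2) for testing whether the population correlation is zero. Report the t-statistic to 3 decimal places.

Numerator: nΣxy − (Σx)(Σy) = 14·4308 − (138)(454) = -2340
Denominator: √[(nΣx²−(Σx)²)(nΣy²−(Σy)²)]
  nΣx²−(Σx)² = 14·1556 − 19044 = 2740;  nΣy²−(Σy)² = 14·15708 − 206116 = 13796
  √(2740·13796) = √37801040 = 6148.2550
r = -2340 / 6148.2550 = -0.3806
t = r·√(n−2)/√(1−r²) = -0.3806·√12 / √(1−0.144856) = -1.318437 / 0.924740 = -1.426

-1.426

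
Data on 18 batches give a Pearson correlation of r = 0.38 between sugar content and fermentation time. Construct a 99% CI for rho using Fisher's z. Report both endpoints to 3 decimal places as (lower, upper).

(-0.259, 0.788)

z_r = atanh(0.38) = 0.400060;  SE = 1/√(n−3) = 1/√15 = 0.258199
z-limits: 0.400060 ± 2.576·0.258199 = 0.400060 ± 0.665121 = [-0.265061, 1.065181]
ρ-limits: (tanh -0.265061, tanh 1.065181) = (-0.259, 0.788)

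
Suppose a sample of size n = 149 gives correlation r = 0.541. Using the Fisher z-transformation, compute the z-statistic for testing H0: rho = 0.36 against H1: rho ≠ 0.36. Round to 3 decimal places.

2.763

z_r = atanh(0.541) = 0.605568,  z_0 = atanh(0.36) = 0.376886
SE = 1/√(n−3) = 1/√146 = 0.082761
z = (z_r − z_0)/SE = (0.605568 − 0.376886) / 0.082761 = 0.228682 / 0.082761 = 2.763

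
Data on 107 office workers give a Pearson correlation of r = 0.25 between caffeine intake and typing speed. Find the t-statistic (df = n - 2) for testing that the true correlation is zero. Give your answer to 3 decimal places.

1 − r² = 1 − 0.0625 = 0.9375;  √(1−r²) = 0.968246
√(n−2) = √105 = 10.246951
t = r·√(n−2)/√(1−r²) = 0.25 · 10.246951 / 0.968246 = 2.646

2.646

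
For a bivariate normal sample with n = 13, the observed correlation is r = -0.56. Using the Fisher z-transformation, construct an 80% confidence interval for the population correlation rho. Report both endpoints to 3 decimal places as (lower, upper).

(-0.777, -0.224)

z_r = atanh(-0.56) = -0.632833;  SE = 1/√(n−3) = 1/√10 = 0.316228
z-limits: -0.632833 ± 1.282·0.316228 = -0.632833 ± 0.405404 = [-1.038237, -0.227429]
ρ-limits: (tanh -1.038237, tanh -0.227429) = (-0.777, -0.224)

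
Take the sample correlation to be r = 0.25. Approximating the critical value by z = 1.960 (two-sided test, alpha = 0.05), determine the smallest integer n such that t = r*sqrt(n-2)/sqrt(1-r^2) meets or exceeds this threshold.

60

Need r·√(n−2)/√(1−r²) ≥ 1.960
√(n−2) ≥ 1.960·√(1−0.0625) / 0.25 = 1.960·0.968246 / 0.25 = 7.5910
n−2 ≥ 57.6233  ⇒  n ≥ 59.6233
Smallest integer n = 60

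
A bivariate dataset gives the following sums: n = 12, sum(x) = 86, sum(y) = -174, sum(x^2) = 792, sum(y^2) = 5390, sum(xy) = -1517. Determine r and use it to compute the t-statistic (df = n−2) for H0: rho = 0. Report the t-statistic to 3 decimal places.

S_xy = nΣxy − ΣxΣy = 12·(-1517) − 86·(-174) = -18204 − (-14964) = -3240
S_xx = nΣx² − (Σx)² = 12·792 − 86² = 9504 − 7396 = 2108
S_yy = nΣy² − (Σy)² = 12·5390 − (-174)² = 64680 − 30276 = 34404
r = S_xy / √(S_xx·S_yy) = -3240 / √(2108·34404) = -3240 / √72523632 = -3240 / 8516.0808 = -0.3805
t = r·√(n−2)/√(1−r²) = -0.3805·√10 / √(1−0.144780) = -1.203247 / 0.924781 = -1.301

-1.301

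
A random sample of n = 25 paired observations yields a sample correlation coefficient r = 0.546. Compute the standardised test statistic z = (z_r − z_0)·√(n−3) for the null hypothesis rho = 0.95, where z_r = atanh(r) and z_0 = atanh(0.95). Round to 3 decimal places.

-5.718

z_r = atanh(0.546) = 0.612665,  z_0 = atanh(0.95) = 1.831781
SE = 1/√(n−3) = 1/√22 = 0.213201
z = (z_r − z_0)/SE = (0.612665 − 1.831781) / 0.213201 = -1.219116 / 0.213201 = -5.718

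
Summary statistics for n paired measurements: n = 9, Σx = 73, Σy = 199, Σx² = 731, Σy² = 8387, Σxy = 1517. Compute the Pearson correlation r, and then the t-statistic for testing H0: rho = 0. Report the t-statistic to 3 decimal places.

-0.348

S_xy = nΣxy − ΣxΣy = 9·1517 − 73·199 = 13653 − 14527 = -874
S_xx = nΣx² − (Σx)² = 9·731 − 73² = 6579 − 5329 = 1250
S_yy = nΣy² − (Σy)² = 9·8387 − 199² = 75483 − 39601 = 35882
r = S_xy / √(S_xx·S_yy) = -874 / √(1250·35882) = -874 / √44852500 = -874 / 6697.2009 = -0.1305
t = r·√(n−2)/√(1−r²) = -0.1305·√7 / √(1−0.017030) = -0.345271 / 0.991448 = -0.348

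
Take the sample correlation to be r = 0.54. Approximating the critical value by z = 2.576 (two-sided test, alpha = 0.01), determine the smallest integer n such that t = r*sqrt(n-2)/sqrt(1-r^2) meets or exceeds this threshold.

19

r√(n−2)/√(1−r²) ≥ 2.576  ⇔  n−2 ≥ (2.576)²·(1−r²)/r²
(1−r²)/r² = (1−0.2916)/0.2916 = 2.4294
n ≥ 2 + 6.635776·2.4294 = 2 + 16.1210 = 18.1210
⌈18.1210⌉ = 19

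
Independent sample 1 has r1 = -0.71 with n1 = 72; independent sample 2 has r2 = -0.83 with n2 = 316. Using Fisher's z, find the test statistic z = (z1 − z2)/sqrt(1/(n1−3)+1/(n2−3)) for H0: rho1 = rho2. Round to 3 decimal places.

2.263

z1 = atanh(-0.71) = -0.887184,  z2 = atanh(-0.83) = -1.188136
SE = √(1/(n1−3) + 1/(n2−3)) = √(1/69 + 1/313) = √(0.0144928 + 0.0031949) = √0.0176877 = 0.132995
z = (z1 − z2)/SE = (-0.887184 − (-1.188136)) / 0.132995 = 0.300952 / 0.132995 = 2.263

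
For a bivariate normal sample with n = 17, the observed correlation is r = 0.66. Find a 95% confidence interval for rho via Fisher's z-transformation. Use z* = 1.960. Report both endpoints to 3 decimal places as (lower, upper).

(0.263, 0.866)

z_r = atanh(0.66) = 0.792814;  SE = 1/√(n−3) = 1/√14 = 0.267261
z-limits: 0.792814 ± 1.960·0.267261 = 0.792814 ± 0.523832 = [0.268982, 1.316646]
ρ-limits: (tanh 0.268982, tanh 1.316646) = (0.263, 0.866)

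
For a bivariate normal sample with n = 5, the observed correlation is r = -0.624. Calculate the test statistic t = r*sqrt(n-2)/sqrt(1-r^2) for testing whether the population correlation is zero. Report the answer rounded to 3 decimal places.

t = r·√(n−2) / √(1−r²) with r = -0.624, n = 5
  = -0.624·√3 / √(1 − 0.389376)
  = -0.624·1.732051 / 0.781424
  = -1.080800 / 0.781424 = -1.383

-1.383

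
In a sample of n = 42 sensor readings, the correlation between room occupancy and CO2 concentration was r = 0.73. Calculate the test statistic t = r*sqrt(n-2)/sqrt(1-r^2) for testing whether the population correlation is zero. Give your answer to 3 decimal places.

6.755

t = r·√(n−2) / √(1−r²) with r = 0.73, n = 42
  = 0.73·√40 / √(1 − 0.5329)
  = 0.73·6.324555 / 0.683447
  = 4.616925 / 0.683447 = 6.755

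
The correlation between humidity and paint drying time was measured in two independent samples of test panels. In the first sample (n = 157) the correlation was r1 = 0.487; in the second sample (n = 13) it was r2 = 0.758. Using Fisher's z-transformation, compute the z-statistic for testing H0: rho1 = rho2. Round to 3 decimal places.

-1.408

Fisher z-transforms: z1 = atanh(0.487) = 0.532120, z2 = atanh(0.758) = 0.991497; difference d = -0.459377
Var(d) = 1/154 + 1/10 = 0.0064935 + 0.1000000 = 0.1064935
z = d/√Var(d) = -0.459377 / √0.1064935 = -0.459377 / 0.326333 = -1.408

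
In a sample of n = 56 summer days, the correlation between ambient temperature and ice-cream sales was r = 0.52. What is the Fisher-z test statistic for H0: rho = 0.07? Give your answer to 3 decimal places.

z_r = atanh(0.52) = 0.576340,  z_0 = atanh(0.07) = 0.070115
SE = 1/√(n−3) = 1/√53 = 0.137361
z = (z_r − z_0)/SE = (0.576340 − 0.070115) / 0.137361 = 0.506225 / 0.137361 = 3.685

3.685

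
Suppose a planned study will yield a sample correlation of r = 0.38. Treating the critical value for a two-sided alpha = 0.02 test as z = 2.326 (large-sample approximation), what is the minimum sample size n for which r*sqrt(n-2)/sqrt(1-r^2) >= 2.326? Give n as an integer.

35

Need r·√(n−2)/√(1−r²) ≥ 2.326
√(n−2) ≥ 2.326·√(1−0.1444) / 0.38 = 2.326·0.924986 / 0.38 = 5.6619
n−2 ≥ 32.0571  ⇒  n ≥ 34.0571
Smallest integer n = 35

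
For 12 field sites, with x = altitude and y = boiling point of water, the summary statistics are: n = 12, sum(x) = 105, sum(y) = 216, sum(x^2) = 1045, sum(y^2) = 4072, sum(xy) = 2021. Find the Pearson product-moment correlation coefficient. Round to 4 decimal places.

0.8595

S_xy = nΣxy − ΣxΣy = 12·2021 − 105·216 = 24252 − 22680 = 1572
S_xx = nΣx² − (Σx)² = 12·1045 − 105² = 12540 − 11025 = 1515
S_yy = nΣy² − (Σy)² = 12·4072 − 216² = 48864 − 46656 = 2208
r = S_xy / √(S_xx·S_yy) = 1572 / √(1515·2208) = 1572 / √3345120 = 1572 / 1828.9669 = 0.8595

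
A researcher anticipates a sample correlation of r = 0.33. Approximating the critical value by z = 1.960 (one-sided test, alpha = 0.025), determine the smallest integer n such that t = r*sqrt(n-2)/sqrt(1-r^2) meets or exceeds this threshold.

r√(n−2)/√(1−r²) ≥ 1.960  ⇔  n−2 ≥ (1.960)²·(1−r²)/r²
(1−r²)/r² = (1−0.1089)/0.1089 = 8.1827
n ≥ 2 + 3.8416·8.1827 = 2 + 31.4347 = 33.4347
⌈33.4347⌉ = 34

34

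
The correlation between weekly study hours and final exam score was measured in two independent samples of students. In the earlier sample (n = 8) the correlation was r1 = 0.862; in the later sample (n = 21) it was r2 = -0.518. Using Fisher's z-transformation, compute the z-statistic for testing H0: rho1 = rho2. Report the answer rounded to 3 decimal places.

Fisher z-transforms: z1 = atanh(0.862) = 1.301076, z2 = atanh(-0.518) = -0.573602; difference d = 1.874678
Var(d) = 1/5 + 1/18 = 0.2000000 + 0.0555556 = 0.2555556
z = d/√Var(d) = 1.874678 / √0.2555556 = 1.874678 / 0.505525 = 3.708

3.708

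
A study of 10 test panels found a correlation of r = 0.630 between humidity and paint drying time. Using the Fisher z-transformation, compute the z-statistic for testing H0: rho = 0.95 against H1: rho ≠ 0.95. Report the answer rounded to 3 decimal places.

z_r = atanh(0.630) = 0.741416,  z_0 = atanh(0.95) = 1.831781
SE = 1/√(n−3) = 1/√7 = 0.377964
z = (z_r − z_0)/SE = (0.741416 − 1.831781) / 0.377964 = -1.090365 / 0.377964 = -2.885

-2.885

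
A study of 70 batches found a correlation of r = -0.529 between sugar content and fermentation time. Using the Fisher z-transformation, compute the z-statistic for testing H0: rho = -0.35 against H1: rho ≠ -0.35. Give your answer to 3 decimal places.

-1.828

Fisher z: atanh(-0.529) = -0.588756, atanh(-0.35) = -0.365444
z = (z_r − z_0)·√(n−3) = (-0.588756 − (-0.365444))·√67 = -0.223312 · 8.185353 = -1.828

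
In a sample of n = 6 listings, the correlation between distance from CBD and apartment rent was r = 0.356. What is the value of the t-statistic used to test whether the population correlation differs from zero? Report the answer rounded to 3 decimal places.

0.762

1 − r² = 1 − 0.126736 = 0.873264;  √(1−r²) = 0.934486
√(n−2) = √4 = 2.000000
t = r·√(n−2)/√(1−r²) = 0.356 · 2.000000 / 0.934486 = 0.762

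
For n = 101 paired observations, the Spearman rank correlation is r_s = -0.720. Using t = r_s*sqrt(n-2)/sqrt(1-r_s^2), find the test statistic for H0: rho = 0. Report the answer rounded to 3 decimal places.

1 − r_s² = 1 − 0.518400 = 0.481600;  √(1−r_s²) = 0.693974
√(n−2) = √99 = 9.949874
t = r_s·√(n−2)/√(1−r_s²) = -0.720 · 9.949874 / 0.693974 = -10.323

-10.323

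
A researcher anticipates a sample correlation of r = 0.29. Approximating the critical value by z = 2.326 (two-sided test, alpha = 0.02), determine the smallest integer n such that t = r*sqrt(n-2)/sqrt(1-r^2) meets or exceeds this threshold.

61

r√(n−2)/√(1−r²) ≥ 2.326  ⇔  n−2 ≥ (2.326)²·(1−r²)/r²
(1−r²)/r² = (1−0.0841)/0.0841 = 10.8906
n ≥ 2 + 5.410276·10.8906 = 2 + 58.9212 = 60.9212
⌈60.9212⌉ = 61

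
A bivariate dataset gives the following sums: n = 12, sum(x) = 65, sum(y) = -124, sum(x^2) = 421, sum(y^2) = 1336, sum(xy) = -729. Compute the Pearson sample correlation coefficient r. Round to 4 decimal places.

-0.9341

S_xy = nΣxy − ΣxΣy = 12·(-729) − 65·(-124) = -8748 − (-8060) = -688
S_xx = nΣx² − (Σx)² = 12·421 − 65² = 5052 − 4225 = 827
S_yy = nΣy² − (Σy)² = 12·1336 − (-124)² = 16032 − 15376 = 656
r = S_xy / √(S_xx·S_yy) = -688 / √(827·656) = -688 / √542512 = -688 / 736.5541 = -0.9341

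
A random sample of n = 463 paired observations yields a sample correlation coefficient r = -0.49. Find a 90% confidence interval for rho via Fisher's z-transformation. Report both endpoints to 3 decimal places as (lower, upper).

(-0.546, -0.430)

Fisher z: z_r = atanh(r) = ½·ln((1+(-0.49))/(1−(-0.49))) = -0.536060
SE(z) = 1/√(n−3) = 1/√460 = 0.046625
90% ⇒ z* = 1.645; margin = 1.645·0.046625 = 0.076698
CI on z-scale: (-0.612758, -0.459362)
Back-transform: tanh(-0.612758) = -0.546066, tanh(-0.459362) = -0.429564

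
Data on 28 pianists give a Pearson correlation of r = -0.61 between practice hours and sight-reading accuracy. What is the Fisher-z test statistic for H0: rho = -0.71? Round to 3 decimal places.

Fisher z: atanh(-0.61) = -0.708921, atanh(-0.71) = -0.887184
z = (z_r − z_0)·√(n−3) = (-0.708921 − (-0.887184))·√25 = 0.178263 · 5.000000 = 0.891

0.891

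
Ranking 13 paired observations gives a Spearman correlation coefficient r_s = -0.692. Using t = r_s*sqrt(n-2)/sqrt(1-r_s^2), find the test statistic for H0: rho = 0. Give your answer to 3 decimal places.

-3.179

t = r_s·√(n−2) / √(1−r_s²) with r_s = -0.692, n = 13
  = -0.692·√11 / √(1 − 0.478864)
  = -0.692·3.316625 / 0.721897
  = -2.295104 / 0.721897 = -3.179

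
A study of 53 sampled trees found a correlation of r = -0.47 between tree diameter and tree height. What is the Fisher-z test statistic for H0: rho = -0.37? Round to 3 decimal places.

-0.860

Fisher z: atanh(-0.47) = -0.510070, atanh(-0.37) = -0.388423
z = (z_r − z_0)·√(n−3) = (-0.510070 − (-0.388423))·√50 = -0.121647 · 7.071068 = -0.860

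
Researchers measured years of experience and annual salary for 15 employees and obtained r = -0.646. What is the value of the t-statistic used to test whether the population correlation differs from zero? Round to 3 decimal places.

-3.051

t = r·√(n−2) / √(1−r²) with r = -0.646, n = 15
  = -0.646·√13 / √(1 − 0.417316)
  = -0.646·3.605551 / 0.763337
  = -2.329186 / 0.763337 = -3.051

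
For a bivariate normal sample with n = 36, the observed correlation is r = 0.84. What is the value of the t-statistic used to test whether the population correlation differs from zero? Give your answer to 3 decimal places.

t = r·√(n−2) / √(1−r²) with r = 0.84, n = 36
  = 0.84·√34 / √(1 − 0.7056)
  = 0.84·5.830952 / 0.542586
  = 4.898000 / 0.542586 = 9.027

9.027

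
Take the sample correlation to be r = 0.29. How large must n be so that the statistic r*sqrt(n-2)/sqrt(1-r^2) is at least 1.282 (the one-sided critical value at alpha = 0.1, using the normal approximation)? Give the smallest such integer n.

Need r·√(n−2)/√(1−r²) ≥ 1.282
√(n−2) ≥ 1.282·√(1−0.0841) / 0.29 = 1.282·0.957027 / 0.29 = 4.2307
n−2 ≥ 17.8988  ⇒  n ≥ 19.8988
Smallest integer n = 20

20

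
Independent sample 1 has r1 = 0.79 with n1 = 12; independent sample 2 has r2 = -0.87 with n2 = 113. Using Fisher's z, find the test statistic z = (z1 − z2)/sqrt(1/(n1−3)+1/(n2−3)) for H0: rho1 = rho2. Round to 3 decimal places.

6.935

Fisher z-transforms: z1 = atanh(0.79) = 1.071432, z2 = atanh(-0.87) = -1.333080; difference d = 2.404512
Var(d) = 1/9 + 1/110 = 0.1111111 + 0.0090909 = 0.1202020
z = d/√Var(d) = 2.404512 / √0.1202020 = 2.404512 / 0.346702 = 6.935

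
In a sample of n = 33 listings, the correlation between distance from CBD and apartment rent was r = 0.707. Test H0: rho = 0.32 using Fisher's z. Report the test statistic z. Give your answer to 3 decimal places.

z_r = atanh(0.707) = 0.881160,  z_0 = atanh(0.32) = 0.331647
SE = 1/√(n−3) = 1/√30 = 0.182574
z = (z_r − z_0)/SE = (0.881160 − 0.331647) / 0.182574 = 0.549513 / 0.182574 = 3.010

3.010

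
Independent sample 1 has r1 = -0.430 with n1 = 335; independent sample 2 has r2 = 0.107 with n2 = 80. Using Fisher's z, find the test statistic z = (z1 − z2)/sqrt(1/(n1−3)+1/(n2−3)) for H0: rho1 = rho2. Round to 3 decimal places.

z1 = atanh(-0.430) = -0.459897,  z2 = atanh(0.107) = 0.107411
SE = √(1/(n1−3) + 1/(n2−3)) = √(1/332 + 1/77) = √(0.0030120 + 0.0129870) = √0.0159990 = 0.126487
z = (z1 − z2)/SE = (-0.459897 − 0.107411) / 0.126487 = -0.567308 / 0.126487 = -4.485

-4.485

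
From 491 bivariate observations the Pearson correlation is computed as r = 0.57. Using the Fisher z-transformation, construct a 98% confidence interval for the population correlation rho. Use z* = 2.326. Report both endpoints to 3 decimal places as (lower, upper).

Fisher z: z_r = atanh(r) = ½·ln((1+0.57)/(1−0.57)) = 0.647523
SE(z) = 1/√(n−3) = 1/√488 = 0.045268
98% ⇒ z* = 2.326; margin = 2.326·0.045268 = 0.105293
CI on z-scale: (0.542230, 0.752816)
Back-transform: tanh(0.542230) = 0.494674, tanh(0.752816) = 0.636826

(0.495, 0.637)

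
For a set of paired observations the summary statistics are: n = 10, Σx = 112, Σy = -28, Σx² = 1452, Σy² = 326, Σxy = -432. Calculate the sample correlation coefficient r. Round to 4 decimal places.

-0.5353

Numerator: nΣxy − (Σx)(Σy) = 10·(-432) − (112)(-28) = -1184
Denominator: √[(nΣx²−(Σx)²)(nΣy²−(Σy)²)]
  nΣx²−(Σx)² = 10·1452 − 12544 = 1976;  nΣy²−(Σy)² = 10·326 − 784 = 2476
  √(1976·2476) = √4892576 = 2211.9168
r = -1184 / 2211.9168 = -0.5353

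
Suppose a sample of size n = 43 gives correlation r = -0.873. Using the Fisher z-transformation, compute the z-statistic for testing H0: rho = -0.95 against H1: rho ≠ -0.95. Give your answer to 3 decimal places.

3.075

z_r = atanh(-0.873) = -1.345555,  z_0 = atanh(-0.95) = -1.831781
SE = 1/√(n−3) = 1/√40 = 0.158114
z = (z_r − z_0)/SE = (-1.345555 − (-1.831781)) / 0.158114 = 0.486226 / 0.158114 = 3.075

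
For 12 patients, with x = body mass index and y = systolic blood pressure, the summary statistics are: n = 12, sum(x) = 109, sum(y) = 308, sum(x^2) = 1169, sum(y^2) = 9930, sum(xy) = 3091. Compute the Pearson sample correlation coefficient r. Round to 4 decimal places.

0.4874

S_xy = nΣxy − ΣxΣy = 12·3091 − 109·308 = 37092 − 33572 = 3520
S_xx = nΣx² − (Σx)² = 12·1169 − 109² = 14028 − 11881 = 2147
S_yy = nΣy² − (Σy)² = 12·9930 − 308² = 119160 − 94864 = 24296
r = S_xy / √(S_xx·S_yy) = 3520 / √(2147·24296) = 3520 / √52163512 = 3520 / 7222.4312 = 0.4874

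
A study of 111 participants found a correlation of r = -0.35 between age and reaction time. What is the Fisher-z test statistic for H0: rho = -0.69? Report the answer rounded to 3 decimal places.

Fisher z: atanh(-0.35) = -0.365444, atanh(-0.69) = -0.847956
z = (z_r − z_0)·√(n−3) = (-0.365444 − (-0.847956))·√108 = 0.482512 · 10.392305 = 5.014

5.014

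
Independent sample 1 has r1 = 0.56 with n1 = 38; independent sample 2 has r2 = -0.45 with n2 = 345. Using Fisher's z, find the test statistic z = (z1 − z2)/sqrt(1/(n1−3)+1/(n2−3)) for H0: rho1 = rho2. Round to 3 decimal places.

6.297

z1 = atanh(0.56) = 0.632833,  z2 = atanh(-0.45) = -0.484700
SE = √(1/(n1−3) + 1/(n2−3)) = √(1/35 + 1/342) = √(0.0285714 + 0.0029240) = √0.0314954 = 0.177469
z = (z1 − z2)/SE = (0.632833 − (-0.484700)) / 0.177469 = 1.117533 / 0.177469 = 6.297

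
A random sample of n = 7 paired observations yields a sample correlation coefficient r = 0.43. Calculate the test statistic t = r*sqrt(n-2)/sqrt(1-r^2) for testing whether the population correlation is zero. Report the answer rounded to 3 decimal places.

1.065

t = r·√(n−2) / √(1−r²) with r = 0.43, n = 7
  = 0.43·√5 / √(1 − 0.1849)
  = 0.43·2.236068 / 0.902829
  = 0.961509 / 0.902829 = 1.065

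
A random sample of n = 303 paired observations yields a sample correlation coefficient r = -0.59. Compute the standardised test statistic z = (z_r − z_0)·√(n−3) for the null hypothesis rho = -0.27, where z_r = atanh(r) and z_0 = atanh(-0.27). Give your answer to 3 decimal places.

-6.942

z_r = atanh(-0.59) = -0.677666,  z_0 = atanh(-0.27) = -0.276864
SE = 1/√(n−3) = 1/√300 = 0.057735
z = (z_r − z_0)/SE = (-0.677666 − (-0.276864)) / 0.057735 = -0.400802 / 0.057735 = -6.942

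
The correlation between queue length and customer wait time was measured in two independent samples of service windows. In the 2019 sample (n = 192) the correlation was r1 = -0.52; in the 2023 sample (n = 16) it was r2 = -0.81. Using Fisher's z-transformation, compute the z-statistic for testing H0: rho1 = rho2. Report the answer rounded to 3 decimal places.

1.921

Fisher z-transforms: z1 = atanh(-0.52) = -0.576340, z2 = atanh(-0.81) = -1.127029; difference d = 0.550689
Var(d) = 1/189 + 1/13 = 0.0052910 + 0.0769231 = 0.0822141
z = d/√Var(d) = 0.550689 / √0.0822141 = 0.550689 / 0.286730 = 1.921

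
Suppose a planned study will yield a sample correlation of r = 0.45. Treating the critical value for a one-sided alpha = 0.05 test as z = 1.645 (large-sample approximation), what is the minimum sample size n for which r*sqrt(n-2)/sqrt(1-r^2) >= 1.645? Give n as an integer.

13

r√(n−2)/√(1−r²) ≥ 1.645  ⇔  n−2 ≥ (1.645)²·(1−r²)/r²
(1−r²)/r² = (1−0.2025)/0.2025 = 3.9383
n ≥ 2 + 2.706025·3.9383 = 2 + 10.6571 = 12.6571
⌈12.6571⌉ = 13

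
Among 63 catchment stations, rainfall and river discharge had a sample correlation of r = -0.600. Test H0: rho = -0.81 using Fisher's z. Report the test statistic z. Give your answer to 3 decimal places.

Fisher z: atanh(-0.600) = -0.693147, atanh(-0.81) = -1.127029
z = (z_r − z_0)·√(n−3) = (-0.693147 − (-1.127029))·√60 = 0.433882 · 7.745967 = 3.361

3.361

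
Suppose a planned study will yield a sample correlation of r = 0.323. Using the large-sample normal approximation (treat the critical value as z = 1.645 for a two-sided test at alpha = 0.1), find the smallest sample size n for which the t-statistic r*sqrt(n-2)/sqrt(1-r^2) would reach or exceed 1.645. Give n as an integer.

26

Need r·√(n−2)/√(1−r²) ≥ 1.645
√(n−2) ≥ 1.645·√(1−0.104329) / 0.323 = 1.645·0.946399 / 0.323 = 4.8199
n−2 ≥ 23.2314  ⇒  n ≥ 25.2314
Smallest integer n = 26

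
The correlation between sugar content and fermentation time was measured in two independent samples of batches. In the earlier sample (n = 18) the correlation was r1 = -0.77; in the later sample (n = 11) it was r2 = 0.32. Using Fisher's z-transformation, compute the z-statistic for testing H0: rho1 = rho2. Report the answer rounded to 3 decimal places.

-3.088

z1 = atanh(-0.77) = -1.020328,  z2 = atanh(0.32) = 0.331647
SE = √(1/(n1−3) + 1/(n2−3)) = √(1/15 + 1/8) = √(0.0666667 + 0.1250000) = √0.1916667 = 0.437798
z = (z1 − z2)/SE = (-1.020328 − 0.331647) / 0.437798 = -1.351975 / 0.437798 = -3.088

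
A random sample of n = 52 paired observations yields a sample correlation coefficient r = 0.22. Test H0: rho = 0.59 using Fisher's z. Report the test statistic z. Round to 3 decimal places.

-3.178

Fisher z: atanh(0.22) = 0.223656, atanh(0.59) = 0.677666
z = (z_r − z_0)·√(n−3) = (0.223656 − 0.677666)·√49 = -0.454010 · 7.000000 = -3.178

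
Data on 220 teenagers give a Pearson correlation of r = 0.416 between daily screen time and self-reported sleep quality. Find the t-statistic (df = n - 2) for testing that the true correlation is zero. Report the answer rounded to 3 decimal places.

6.754

1 − r² = 1 − 0.173056 = 0.826944;  √(1−r²) = 0.909365
√(n−2) = √218 = 14.764823
t = r·√(n−2)/√(1−r²) = 0.416 · 14.764823 / 0.909365 = 6.754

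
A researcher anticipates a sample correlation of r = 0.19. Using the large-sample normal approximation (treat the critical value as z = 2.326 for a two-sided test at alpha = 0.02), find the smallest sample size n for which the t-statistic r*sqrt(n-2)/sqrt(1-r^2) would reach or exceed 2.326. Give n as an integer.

Need r·√(n−2)/√(1−r²) ≥ 2.326
√(n−2) ≥ 2.326·√(1−0.0361) / 0.19 = 2.326·0.981784 / 0.19 = 12.0191
n−2 ≥ 144.4588  ⇒  n ≥ 146.4588
Smallest integer n = 147

147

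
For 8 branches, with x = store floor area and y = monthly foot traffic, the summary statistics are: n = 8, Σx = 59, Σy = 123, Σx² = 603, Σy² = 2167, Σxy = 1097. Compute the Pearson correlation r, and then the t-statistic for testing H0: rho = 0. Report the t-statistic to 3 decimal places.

S_xy = nΣxy − ΣxΣy = 8·1097 − 59·123 = 8776 − 7257 = 1519
S_xx = nΣx² − (Σx)² = 8·603 − 59² = 4824 − 3481 = 1343
S_yy = nΣy² − (Σy)² = 8·2167 − 123² = 17336 − 15129 = 2207
r = S_xy / √(S_xx·S_yy) = 1519 / √(1343·2207) = 1519 / √2964001 = 1519 / 1721.6274 = 0.8823
t = r·√(n−2)/√(1−r²) = 0.8823·√6 / √(1−0.778453) = 2.161185 / 0.470688 = 4.592

4.592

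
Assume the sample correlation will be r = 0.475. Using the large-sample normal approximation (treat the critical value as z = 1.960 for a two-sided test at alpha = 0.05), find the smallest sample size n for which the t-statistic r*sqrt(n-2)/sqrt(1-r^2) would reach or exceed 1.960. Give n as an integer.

16

r√(n−2)/√(1−r²) ≥ 1.960  ⇔  n−2 ≥ (1.960)²·(1−r²)/r²
(1−r²)/r² = (1−0.225625)/0.225625 = 3.4321
n ≥ 2 + 3.8416·3.4321 = 2 + 13.1848 = 15.1848
⌈15.1848⌉ = 16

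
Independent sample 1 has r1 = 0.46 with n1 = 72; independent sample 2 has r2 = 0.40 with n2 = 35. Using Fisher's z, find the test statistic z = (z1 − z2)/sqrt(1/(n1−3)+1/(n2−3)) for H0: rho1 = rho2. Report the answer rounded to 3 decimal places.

0.344

Fisher z-transforms: z1 = atanh(0.46) = 0.497311, z2 = atanh(0.40) = 0.423649; difference d = 0.073662
Var(d) = 1/69 + 1/32 = 0.0144928 + 0.0312500 = 0.0457428
z = d/√Var(d) = 0.073662 / √0.0457428 = 0.073662 / 0.213876 = 0.344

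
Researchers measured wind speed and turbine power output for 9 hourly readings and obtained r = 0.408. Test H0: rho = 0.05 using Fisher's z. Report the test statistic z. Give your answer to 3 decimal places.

Fisher z: atanh(0.408) = 0.433209, atanh(0.05) = 0.050042
z = (z_r − z_0)·√(n−3) = (0.433209 − 0.050042)·√6 = 0.383167 · 2.449490 = 0.939

0.939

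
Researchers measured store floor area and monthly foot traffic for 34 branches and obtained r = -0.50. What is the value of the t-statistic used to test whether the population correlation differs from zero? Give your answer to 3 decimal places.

1 − r² = 1 − 0.2500 = 0.7500;  √(1−r²) = 0.866025
√(n−2) = √32 = 5.656854
t = r·√(n−2)/√(1−r²) = -0.50 · 5.656854 / 0.866025 = -3.266

-3.266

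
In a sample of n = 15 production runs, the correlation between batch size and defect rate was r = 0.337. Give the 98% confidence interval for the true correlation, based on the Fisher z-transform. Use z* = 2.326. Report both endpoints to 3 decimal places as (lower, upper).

(-0.310, 0.771)

z_r = atanh(0.337) = 0.350704;  SE = 1/√(n−3) = 1/√12 = 0.288675
z-limits: 0.350704 ± 2.326·0.288675 = 0.350704 ± 0.671458 = [-0.320754, 1.022162]
ρ-limits: (tanh -0.320754, tanh 1.022162) = (-0.310, 0.771)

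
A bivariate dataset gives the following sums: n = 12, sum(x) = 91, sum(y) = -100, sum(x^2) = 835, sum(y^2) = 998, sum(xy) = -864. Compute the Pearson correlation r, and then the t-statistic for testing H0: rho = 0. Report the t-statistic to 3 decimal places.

-2.965

Numerator: nΣxy − (Σx)(Σy) = 12·(-864) − (91)(-100) = -1268
Denominator: √[(nΣx²−(Σx)²)(nΣy²−(Σy)²)]
  nΣx²−(Σx)² = 12·835 − 8281 = 1739;  nΣy²−(Σy)² = 12·998 − 10000 = 1976
  √(1739·1976) = √3436264 = 1853.7163
r = -1268 / 1853.7163 = -0.6840
t = r·√(n−2)/√(1−r²) = -0.6840·√10 / √(1−0.467856) = -2.162998 / 0.729482 = -2.965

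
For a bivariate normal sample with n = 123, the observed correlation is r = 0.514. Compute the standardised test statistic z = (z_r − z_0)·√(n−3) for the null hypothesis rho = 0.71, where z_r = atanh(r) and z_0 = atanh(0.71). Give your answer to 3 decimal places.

-3.495

z_r = atanh(0.514) = 0.568151,  z_0 = atanh(0.71) = 0.887184
SE = 1/√(n−3) = 1/√120 = 0.091287
z = (z_r − z_0)/SE = (0.568151 − 0.887184) / 0.091287 = -0.319033 / 0.091287 = -3.495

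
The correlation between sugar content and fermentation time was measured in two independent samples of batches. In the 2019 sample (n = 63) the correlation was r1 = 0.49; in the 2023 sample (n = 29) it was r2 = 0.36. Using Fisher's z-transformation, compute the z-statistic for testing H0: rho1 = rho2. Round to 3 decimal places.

0.678

z1 = atanh(0.49) = 0.536060,  z2 = atanh(0.36) = 0.376886
SE = √(1/(n1−3) + 1/(n2−3)) = √(1/60 + 1/26) = √(0.0166667 + 0.0384615) = √0.0551282 = 0.234794
z = (z1 − z2)/SE = (0.536060 − 0.376886) / 0.234794 = 0.159174 / 0.234794 = 0.678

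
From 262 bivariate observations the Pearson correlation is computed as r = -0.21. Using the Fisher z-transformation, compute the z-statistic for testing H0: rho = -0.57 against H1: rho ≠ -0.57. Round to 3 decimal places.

6.990

z_r = atanh(-0.21) = -0.213171,  z_0 = atanh(-0.57) = -0.647523
SE = 1/√(n−3) = 1/√259 = 0.062137
z = (z_r − z_0)/SE = (-0.213171 − (-0.647523)) / 0.062137 = 0.434352 / 0.062137 = 6.990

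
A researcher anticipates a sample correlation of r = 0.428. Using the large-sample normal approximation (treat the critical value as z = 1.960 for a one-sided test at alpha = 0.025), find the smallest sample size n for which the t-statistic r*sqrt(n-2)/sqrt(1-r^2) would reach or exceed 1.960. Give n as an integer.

20

r√(n−2)/√(1−r²) ≥ 1.960  ⇔  n−2 ≥ (1.960)²·(1−r²)/r²
(1−r²)/r² = (1−0.183184)/0.183184 = 4.4590
n ≥ 2 + 3.8416·4.4590 = 2 + 17.1297 = 19.1297
⌈19.1297⌉ = 20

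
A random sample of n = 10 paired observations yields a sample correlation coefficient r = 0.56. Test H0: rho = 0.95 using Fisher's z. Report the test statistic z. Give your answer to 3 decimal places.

Fisher z: atanh(0.56) = 0.632833, atanh(0.95) = 1.831781
z = (z_r − z_0)·√(n−3) = (0.632833 − 1.831781)·√7 = -1.198948 · 2.645751 = -3.172

-3.172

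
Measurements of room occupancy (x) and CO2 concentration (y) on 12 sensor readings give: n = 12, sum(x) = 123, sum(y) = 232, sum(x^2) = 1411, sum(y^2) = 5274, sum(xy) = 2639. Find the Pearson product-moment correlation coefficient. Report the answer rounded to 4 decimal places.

0.7582

Numerator: nΣxy − (Σx)(Σy) = 12·2639 − (123)(232) = 3132
Denominator: √[(nΣx²−(Σx)²)(nΣy²−(Σy)²)]
  nΣx²−(Σx)² = 12·1411 − 15129 = 1803;  nΣy²−(Σy)² = 12·5274 − 53824 = 9464
  √(1803·9464) = √17063592 = 4130.8101
r = 3132 / 4130.8101 = 0.7582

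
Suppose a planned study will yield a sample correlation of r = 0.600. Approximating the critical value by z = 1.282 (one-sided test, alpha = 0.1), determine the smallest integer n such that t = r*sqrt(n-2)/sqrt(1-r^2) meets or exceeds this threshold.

5

Need r·√(n−2)/√(1−r²) ≥ 1.282
√(n−2) ≥ 1.282·√(1−0.360000) / 0.600 = 1.282·0.800000 / 0.600 = 1.7093
n−2 ≥ 2.9217  ⇒  n ≥ 4.9217
Smallest integer n = 5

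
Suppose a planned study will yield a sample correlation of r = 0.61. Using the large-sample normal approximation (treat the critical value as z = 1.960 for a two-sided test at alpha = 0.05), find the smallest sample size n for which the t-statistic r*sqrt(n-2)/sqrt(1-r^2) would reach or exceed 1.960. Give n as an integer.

9

Need r·√(n−2)/√(1−r²) ≥ 1.960
√(n−2) ≥ 1.960·√(1−0.3721) / 0.61 = 1.960·0.792401 / 0.61 = 2.5461
n−2 ≥ 6.4826  ⇒  n ≥ 8.4826
Smallest integer n = 9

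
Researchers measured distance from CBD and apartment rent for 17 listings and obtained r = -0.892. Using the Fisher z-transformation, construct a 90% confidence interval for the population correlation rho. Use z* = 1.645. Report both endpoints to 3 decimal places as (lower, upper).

z_r = atanh(-0.892) = -1.431629;  SE = 1/√(n−3) = 1/√14 = 0.267261
z-limits: -1.431629 ± 1.645·0.267261 = -1.431629 ± 0.439644 = [-1.871273, -0.991985]
ρ-limits: (tanh -1.871273, tanh -0.991985) = (-0.954, -0.758)

(-0.954, -0.758)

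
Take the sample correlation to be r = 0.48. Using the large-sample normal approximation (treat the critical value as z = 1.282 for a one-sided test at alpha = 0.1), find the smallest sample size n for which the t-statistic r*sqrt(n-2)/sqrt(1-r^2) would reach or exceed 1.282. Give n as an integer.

r√(n−2)/√(1−r²) ≥ 1.282  ⇔  n−2 ≥ (1.282)²·(1−r²)/r²
(1−r²)/r² = (1−0.2304)/0.2304 = 3.3403
n ≥ 2 + 1.643524·3.3403 = 2 + 5.4899 = 7.4899
⌈7.4899⌉ = 8

8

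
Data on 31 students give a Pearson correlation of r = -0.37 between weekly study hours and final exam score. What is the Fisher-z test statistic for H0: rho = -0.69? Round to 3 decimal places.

z_r = atanh(-0.37) = -0.388423,  z_0 = atanh(-0.69) = -0.847956
SE = 1/√(n−3) = 1/√28 = 0.188982
z = (z_r − z_0)/SE = (-0.388423 − (-0.847956)) / 0.188982 = 0.459533 / 0.188982 = 2.432

2.432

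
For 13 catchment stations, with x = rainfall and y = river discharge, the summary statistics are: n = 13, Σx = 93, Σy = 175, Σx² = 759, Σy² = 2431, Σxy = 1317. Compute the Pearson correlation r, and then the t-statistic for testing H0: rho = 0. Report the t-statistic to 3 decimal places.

Numerator: nΣxy − (Σx)(Σy) = 13·1317 − (93)(175) = 846
Denominator: √[(nΣx²−(Σx)²)(nΣy²−(Σy)²)]
  nΣx²−(Σx)² = 13·759 − 8649 = 1218;  nΣy²−(Σy)² = 13·2431 − 30625 = 978
  √(1218·978) = √1191204 = 1091.4229
r = 846 / 1091.4229 = 0.7751
t = r·√(n−2)/√(1−r²) = 0.7751·√11 / √(1−0.600780) = 2.570716 / 0.631839 = 4.069

4.069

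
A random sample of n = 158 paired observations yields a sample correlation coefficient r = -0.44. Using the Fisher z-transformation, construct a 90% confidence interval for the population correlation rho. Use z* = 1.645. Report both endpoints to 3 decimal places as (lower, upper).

z_r = atanh(-0.44) = -0.472231;  SE = 1/√(n−3) = 1/√155 = 0.080322
z-limits: -0.472231 ± 1.645·0.080322 = -0.472231 ± 0.132130 = [-0.604361, -0.340101]
ρ-limits: (tanh -0.604361, tanh -0.340101) = (-0.540, -0.328)

(-0.540, -0.328)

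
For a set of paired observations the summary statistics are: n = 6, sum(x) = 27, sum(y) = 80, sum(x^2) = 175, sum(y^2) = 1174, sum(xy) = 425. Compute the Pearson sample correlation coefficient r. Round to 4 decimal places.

0.8578

Numerator: nΣxy − (Σx)(Σy) = 6·425 − (27)(80) = 390
Denominator: √[(nΣx²−(Σx)²)(nΣy²−(Σy)²)]
  nΣx²−(Σx)² = 6·175 − 729 = 321;  nΣy²−(Σy)² = 6·1174 − 6400 = 644
  √(321·644) = √206724 = 454.6691
r = 390 / 454.6691 = 0.8578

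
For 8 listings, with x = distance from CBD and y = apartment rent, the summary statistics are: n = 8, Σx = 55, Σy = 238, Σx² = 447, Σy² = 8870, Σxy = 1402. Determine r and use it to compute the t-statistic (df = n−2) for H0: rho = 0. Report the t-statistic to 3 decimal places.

S_xy = nΣxy − ΣxΣy = 8·1402 − 55·238 = 11216 − 13090 = -1874
S_xx = nΣx² − (Σx)² = 8·447 − 55² = 3576 − 3025 = 551
S_yy = nΣy² − (Σy)² = 8·8870 − 238² = 70960 − 56644 = 14316
r = S_xy / √(S_xx·S_yy) = -1874 / √(551·14316) = -1874 / √7888116 = -1874 / 2808.5790 = -0.6672
t = r·√(n−2)/√(1−r²) = -0.6672·√6 / √(1−0.445156) = -1.634300 / 0.744879 = -2.194

-2.194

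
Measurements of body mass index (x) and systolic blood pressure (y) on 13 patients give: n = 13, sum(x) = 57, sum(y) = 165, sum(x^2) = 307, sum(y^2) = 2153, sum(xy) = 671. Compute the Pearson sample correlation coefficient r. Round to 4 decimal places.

-0.9058

S_xy = nΣxy − ΣxΣy = 13·671 − 57·165 = 8723 − 9405 = -682
S_xx = nΣx² − (Σx)² = 13·307 − 57² = 3991 − 3249 = 742
S_yy = nΣy² − (Σy)² = 13·2153 − 165² = 27989 − 27225 = 764
r = S_xy / √(S_xx·S_yy) = -682 / √(742·764) = -682 / √566888 = -682 / 752.9197 = -0.9058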